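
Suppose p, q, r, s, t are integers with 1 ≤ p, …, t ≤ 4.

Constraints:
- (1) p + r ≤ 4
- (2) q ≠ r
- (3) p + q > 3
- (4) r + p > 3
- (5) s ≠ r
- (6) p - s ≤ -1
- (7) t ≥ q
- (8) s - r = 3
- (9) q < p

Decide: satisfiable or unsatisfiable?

Satisfiable

Try p = 3, q = 2, r = 1, s = 4, t = 4.
Check constraint 1: p + r = 4; constraint 3: p + q = 5. The remaining constraints are straightforward to verify.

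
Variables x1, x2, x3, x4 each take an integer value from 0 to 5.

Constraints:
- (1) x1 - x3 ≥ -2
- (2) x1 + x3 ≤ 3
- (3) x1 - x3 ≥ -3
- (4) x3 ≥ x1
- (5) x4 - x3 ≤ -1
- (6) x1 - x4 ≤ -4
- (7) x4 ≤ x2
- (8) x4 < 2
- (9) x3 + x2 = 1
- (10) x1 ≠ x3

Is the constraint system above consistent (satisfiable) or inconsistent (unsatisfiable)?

Unsatisfiable

Constraints 3, 5, and 6 give x3 − x4 ≥ 1, x4 − x1 ≥ 4, x1 − x3 ≥ -3.
Adding all 3 inequalities: the left sides telescope to 0, and the right sides sum to 1 + 4 + (-3) = 2. So 0 ≥ 2, which is false.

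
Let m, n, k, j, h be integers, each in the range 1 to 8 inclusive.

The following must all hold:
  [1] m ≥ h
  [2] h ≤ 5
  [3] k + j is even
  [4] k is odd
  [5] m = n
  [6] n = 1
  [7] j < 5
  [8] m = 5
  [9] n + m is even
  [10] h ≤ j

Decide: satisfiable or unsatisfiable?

Constraint 8 fixes m = 5 and constraint 6 fixes n = 1, but constraint 5 requires m = n. Since 5 ≠ 1, contradiction.

Unsatisfiable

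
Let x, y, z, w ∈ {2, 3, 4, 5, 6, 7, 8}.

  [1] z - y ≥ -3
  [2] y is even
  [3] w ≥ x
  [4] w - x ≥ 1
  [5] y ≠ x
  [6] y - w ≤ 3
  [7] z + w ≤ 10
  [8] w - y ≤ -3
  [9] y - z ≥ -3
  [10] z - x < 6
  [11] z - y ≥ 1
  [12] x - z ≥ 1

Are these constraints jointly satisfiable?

Constraints 1, 4, 8, and 12 give y − w ≥ 3, w − x ≥ 1, x − z ≥ 1, z − y ≥ -3.
Adding all 4 inequalities: the left sides telescope to 0, and the right sides sum to 3 + 1 + 1 + (-3) = 2. So 0 ≥ 2, which is false.

Unsatisfiable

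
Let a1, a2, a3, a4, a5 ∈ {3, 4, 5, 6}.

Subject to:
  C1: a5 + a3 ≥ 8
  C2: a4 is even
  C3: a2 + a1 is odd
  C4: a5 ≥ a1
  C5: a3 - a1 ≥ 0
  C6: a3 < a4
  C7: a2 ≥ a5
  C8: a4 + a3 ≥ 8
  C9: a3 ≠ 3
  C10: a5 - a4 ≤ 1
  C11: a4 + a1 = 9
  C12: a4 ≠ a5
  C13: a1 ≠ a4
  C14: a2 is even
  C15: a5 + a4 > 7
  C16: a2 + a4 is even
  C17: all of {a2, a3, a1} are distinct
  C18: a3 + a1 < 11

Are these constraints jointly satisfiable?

Take a1 = 3, a2 = 4, a3 = 5, a4 = 6, a5 = 4. Then constraint 1: a5 + a3 = 9; constraint 5: a3 - a1 = 2, and every other listed constraint is also met.

Satisfiable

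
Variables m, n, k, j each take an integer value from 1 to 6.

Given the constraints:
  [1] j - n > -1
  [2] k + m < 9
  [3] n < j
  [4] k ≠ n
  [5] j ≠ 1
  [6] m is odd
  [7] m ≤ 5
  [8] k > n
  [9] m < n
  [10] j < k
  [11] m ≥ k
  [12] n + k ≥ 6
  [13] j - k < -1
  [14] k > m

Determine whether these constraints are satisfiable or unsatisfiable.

Constraints 3, 9, 10, and 11 give j < k, k ≤ m, m < n, n < j. Chaining: j < k ≤ m < n < j, which forces j < j — impossible.

Unsatisfiable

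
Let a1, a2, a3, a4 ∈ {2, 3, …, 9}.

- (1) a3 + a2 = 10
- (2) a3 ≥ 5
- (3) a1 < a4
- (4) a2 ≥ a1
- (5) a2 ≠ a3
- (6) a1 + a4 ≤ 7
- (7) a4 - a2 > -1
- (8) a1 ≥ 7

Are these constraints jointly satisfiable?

Unsatisfiable

From constraint 2: a3 ≥ 5. From constraints 4 and 8: a2 ≥ a1 ≥ 7. Hence a3 + a2 ≥ 12. But constraint 1 requires a3 + a2 = 10, and 10 < 12. Contradiction.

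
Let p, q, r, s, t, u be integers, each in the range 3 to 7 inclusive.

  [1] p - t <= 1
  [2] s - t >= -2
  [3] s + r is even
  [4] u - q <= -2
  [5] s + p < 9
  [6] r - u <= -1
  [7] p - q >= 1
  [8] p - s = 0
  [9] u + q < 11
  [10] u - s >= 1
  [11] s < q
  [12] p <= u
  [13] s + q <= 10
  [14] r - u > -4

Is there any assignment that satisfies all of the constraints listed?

Unsatisfiable

Constraints 1, 2, 4, 7, and 10 give p − q ≥ 1, q − u ≥ 2, u − s ≥ 1, s − t ≥ -2, t − p ≥ -1.
Adding all 5 inequalities: the left sides telescope to 0, and the right sides sum to 1 + 2 + 1 + (-2) + (-1) = 1. So 0 ≥ 1, which is false.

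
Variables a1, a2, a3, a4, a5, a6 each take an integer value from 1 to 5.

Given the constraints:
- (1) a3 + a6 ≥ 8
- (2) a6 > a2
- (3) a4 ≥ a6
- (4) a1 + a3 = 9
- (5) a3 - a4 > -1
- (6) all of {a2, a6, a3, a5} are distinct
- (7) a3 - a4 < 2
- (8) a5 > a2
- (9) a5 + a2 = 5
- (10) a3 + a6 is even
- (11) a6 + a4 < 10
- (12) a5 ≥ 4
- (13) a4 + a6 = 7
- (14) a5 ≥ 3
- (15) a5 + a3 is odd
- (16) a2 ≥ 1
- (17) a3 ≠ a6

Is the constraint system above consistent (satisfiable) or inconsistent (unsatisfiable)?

Satisfiable

Take a1 = 4, a2 = 1, a3 = 5, a4 = 4, a5 = 4, a6 = 3. Then constraint 1: a3 + a6 = 8; constraint 4: a1 + a3 = 9; constraint 5: a3 - a4 = 1, and every other listed constraint is also met.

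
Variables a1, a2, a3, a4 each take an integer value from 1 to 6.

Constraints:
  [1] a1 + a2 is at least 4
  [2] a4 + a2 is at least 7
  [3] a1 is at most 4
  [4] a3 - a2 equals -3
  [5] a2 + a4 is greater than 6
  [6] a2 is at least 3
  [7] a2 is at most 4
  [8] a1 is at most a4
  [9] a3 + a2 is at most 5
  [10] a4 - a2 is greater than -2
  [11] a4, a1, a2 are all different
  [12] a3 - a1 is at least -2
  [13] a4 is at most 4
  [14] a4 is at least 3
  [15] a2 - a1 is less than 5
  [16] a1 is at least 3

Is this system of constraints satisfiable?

Unsatisfiable

Constraints 3, 6, 7, 13, 14, and 16 confine each of a4, a1, a2 to the 2 values {3, 4}.
Constraint 11 requires all 3 of them to be distinct, but only 2 values are available — impossible by the pigeonhole principle.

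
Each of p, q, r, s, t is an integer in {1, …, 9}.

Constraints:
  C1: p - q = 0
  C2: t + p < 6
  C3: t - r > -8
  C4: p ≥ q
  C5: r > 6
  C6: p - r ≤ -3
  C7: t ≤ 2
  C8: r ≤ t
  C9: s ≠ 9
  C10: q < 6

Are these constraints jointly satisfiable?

Unsatisfiable

From constraint 5: r ≥ 7. From constraints 7 and 8: r ≤ t and t ≤ 2, so r ≤ 2. But 2 < 7, so no value of r works.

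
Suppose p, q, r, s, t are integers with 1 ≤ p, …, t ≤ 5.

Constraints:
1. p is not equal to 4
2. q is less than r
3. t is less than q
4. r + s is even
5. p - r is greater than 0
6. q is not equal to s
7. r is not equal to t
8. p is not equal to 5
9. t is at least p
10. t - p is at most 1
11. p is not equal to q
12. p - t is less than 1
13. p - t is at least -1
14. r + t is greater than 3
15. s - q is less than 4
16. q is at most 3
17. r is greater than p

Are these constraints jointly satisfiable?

Constraints 2, 3, 5, and 9 give q < r, r < p, p ≤ t, t < q. Chaining: q < r < p ≤ t < q, which forces q < q — impossible.

Unsatisfiable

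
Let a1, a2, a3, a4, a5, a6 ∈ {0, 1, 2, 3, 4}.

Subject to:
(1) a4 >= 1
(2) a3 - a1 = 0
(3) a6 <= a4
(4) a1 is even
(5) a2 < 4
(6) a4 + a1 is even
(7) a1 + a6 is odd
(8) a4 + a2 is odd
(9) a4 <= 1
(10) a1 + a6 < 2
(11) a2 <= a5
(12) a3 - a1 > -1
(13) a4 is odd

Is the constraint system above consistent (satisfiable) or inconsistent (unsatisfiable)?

Constraint 13 makes a4 odd and constraint 4 makes a1 even, so a4 + a1 must be odd. Constraint 6 says a4 + a1 is even — contradiction.

Unsatisfiable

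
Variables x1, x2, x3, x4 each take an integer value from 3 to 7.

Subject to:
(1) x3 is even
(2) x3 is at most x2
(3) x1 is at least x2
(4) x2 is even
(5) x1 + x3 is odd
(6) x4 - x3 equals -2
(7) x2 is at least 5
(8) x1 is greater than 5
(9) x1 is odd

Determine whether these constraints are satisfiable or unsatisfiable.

Take x1 = 7, x2 = 6, x3 = 6, x4 = 4. Then constraint 1: x3 = 6 is even; constraint 6: x4 - x3 = -2, and every other listed constraint is also met.

Satisfiable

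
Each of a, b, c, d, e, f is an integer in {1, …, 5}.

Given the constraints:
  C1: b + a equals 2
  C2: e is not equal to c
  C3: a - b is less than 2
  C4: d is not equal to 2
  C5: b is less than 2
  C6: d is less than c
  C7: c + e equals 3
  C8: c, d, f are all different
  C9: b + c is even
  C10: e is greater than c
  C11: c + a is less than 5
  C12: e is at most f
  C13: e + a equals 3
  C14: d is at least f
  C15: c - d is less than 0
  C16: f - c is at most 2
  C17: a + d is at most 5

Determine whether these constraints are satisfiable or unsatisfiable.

Unsatisfiable

Constraints 6, 10, 12, and 14 give d < c, c < e, e ≤ f, f ≤ d. Chaining: d < c < e ≤ f ≤ d, which forces d < d — impossible.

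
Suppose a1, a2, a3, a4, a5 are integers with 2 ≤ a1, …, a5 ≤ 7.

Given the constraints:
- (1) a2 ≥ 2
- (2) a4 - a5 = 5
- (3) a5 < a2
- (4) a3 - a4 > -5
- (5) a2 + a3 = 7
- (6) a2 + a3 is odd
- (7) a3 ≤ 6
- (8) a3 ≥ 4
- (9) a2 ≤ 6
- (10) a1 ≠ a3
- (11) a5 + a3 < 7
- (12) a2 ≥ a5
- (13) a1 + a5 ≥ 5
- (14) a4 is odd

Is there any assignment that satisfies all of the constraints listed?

Satisfiable

The assignment a1 = 6, a2 = 3, a3 = 4, a4 = 7, a5 = 2 works:
  constraint 2 holds since a4 - a5 = 5.
  constraint 4 holds since a3 - a4 = -3.
The rest check out directly.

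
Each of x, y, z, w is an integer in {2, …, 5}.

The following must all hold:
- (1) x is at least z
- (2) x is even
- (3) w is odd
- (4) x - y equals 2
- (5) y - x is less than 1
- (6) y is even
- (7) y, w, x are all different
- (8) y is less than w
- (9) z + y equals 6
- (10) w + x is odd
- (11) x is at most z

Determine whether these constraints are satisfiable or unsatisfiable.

Satisfiable

One satisfying assignment is x = 4, y = 2, z = 4, w = 3.
For the less obvious constraints — constraint 4: x - y = 2; constraint 5: y - x = -2; constraint 9: z + y = 6 — and the others hold by inspection.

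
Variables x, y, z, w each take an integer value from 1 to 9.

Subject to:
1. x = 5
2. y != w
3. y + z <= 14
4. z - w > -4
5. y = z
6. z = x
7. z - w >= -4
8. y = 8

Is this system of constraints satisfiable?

Constraint 8 fixes y = 8 and constraint 1 fixes x = 5. Constraints 5 and 6 give y = z = x, so y = x. But 8 ≠ 5 — contradiction.

Unsatisfiable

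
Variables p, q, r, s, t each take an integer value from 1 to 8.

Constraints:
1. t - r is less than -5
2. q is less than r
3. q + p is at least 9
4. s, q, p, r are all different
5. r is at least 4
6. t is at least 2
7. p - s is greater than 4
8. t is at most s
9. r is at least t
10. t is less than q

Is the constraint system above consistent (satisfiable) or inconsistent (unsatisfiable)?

Satisfiable

One satisfying assignment is p = 7, q = 3, r = 8, s = 2, t = 2.
For the less obvious constraints — constraint 1: t - r = -6; constraint 3: q + p = 10; constraint 7: p - s = 5 — and the others hold by inspection.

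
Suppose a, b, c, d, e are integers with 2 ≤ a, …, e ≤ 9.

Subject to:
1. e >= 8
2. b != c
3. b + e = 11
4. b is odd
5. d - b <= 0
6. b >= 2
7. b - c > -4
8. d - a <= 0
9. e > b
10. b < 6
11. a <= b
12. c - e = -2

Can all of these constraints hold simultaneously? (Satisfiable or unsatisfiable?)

Satisfiable

Setting (a, b, c, d, e) = (3, 3, 6, 3, 8) satisfies everything: constraint 3: b + e = 11; constraint 5: d - b = 0; constraint 7: b - c = -3, and the others follow.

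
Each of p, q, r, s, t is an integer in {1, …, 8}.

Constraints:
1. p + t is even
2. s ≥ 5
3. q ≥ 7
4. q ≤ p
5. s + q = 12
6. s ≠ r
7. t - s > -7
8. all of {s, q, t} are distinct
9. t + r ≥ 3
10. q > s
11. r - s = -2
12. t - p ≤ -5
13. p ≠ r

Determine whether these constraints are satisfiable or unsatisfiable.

Satisfiable

One satisfying assignment is p = 7, q = 7, r = 3, s = 5, t = 1.
For the less obvious constraints — constraint 5: s + q = 12; constraint 7: t - s = -4; constraint 9: t + r = 4 — and the others hold by inspection.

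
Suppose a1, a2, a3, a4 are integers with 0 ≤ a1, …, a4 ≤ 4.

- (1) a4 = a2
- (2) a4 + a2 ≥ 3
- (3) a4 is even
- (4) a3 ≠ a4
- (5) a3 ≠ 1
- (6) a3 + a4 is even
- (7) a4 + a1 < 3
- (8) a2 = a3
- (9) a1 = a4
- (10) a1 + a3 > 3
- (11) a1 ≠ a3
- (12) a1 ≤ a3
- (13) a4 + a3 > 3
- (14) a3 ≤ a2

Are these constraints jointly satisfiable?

Unsatisfiable

From constraints 1, 8, and 9, a1 = a4 = a2 = a3, so a1 = a3. But constraint 11 says a1 ≠ a3. Contradiction.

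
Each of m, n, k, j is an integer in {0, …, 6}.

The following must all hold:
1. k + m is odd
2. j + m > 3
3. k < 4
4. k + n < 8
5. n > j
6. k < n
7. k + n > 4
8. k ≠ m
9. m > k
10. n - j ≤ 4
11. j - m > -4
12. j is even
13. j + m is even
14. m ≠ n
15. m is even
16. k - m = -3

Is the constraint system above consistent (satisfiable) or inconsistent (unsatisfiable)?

Take m = 4, n = 5, k = 1, j = 2. Then constraint 2: j + m = 6; constraint 4: k + n = 6; constraint 7: k + n = 6, and every other listed constraint is also met.

Satisfiable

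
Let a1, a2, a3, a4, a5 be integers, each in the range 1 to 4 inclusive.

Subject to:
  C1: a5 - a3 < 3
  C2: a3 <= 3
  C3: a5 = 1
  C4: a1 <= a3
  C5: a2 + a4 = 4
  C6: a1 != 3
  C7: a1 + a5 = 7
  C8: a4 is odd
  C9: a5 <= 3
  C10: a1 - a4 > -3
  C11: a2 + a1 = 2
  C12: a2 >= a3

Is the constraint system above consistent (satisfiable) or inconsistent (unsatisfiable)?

From constraints 2 and 4: a1 ≤ a3 ≤ 3. From constraint 9: a5 ≤ 3. Hence a1 + a5 ≤ 6. But constraint 7 requires a1 + a5 = 7, and 7 > 6. Contradiction.

Unsatisfiable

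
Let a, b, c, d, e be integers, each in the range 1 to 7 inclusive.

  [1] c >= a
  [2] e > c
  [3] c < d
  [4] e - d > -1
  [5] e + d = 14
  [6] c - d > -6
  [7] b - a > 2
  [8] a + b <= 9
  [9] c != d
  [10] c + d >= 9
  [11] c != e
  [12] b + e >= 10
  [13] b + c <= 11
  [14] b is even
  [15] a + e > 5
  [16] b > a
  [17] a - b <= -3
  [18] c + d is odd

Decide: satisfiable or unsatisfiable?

Setting (a, b, c, d, e) = (1, 6, 2, 7, 7) satisfies everything: constraint 4: e - d = 0; constraint 5: e + d = 14, and the others follow.

Satisfiable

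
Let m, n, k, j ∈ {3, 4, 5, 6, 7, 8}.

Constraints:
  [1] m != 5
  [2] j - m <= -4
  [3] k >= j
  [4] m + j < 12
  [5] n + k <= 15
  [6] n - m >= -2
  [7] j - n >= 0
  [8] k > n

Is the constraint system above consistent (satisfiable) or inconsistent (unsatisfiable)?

Constraints 2, 6, and 7 give m − j ≥ 4, j − n ≥ 0, n − m ≥ -2.
Adding all 3 inequalities: the left sides telescope to 0, and the right sides sum to 4 + 0 + (-2) = 2. So 0 ≥ 2, which is false.

Unsatisfiable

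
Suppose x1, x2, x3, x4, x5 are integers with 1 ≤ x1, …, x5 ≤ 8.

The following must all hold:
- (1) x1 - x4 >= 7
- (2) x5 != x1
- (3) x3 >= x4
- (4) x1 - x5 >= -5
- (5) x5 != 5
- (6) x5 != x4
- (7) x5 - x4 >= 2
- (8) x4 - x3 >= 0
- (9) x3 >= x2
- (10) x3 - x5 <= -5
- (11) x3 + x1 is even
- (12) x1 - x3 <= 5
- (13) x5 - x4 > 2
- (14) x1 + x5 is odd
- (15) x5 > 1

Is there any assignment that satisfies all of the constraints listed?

Constraints 1, 8, and 12 give x4 − x3 ≥ 0, x3 − x1 ≥ -5, x1 − x4 ≥ 7.
Adding all 3 inequalities: the left sides telescope to 0, and the right sides sum to 0 + (-5) + 7 = 2. So 0 ≥ 2, which is false.

Unsatisfiable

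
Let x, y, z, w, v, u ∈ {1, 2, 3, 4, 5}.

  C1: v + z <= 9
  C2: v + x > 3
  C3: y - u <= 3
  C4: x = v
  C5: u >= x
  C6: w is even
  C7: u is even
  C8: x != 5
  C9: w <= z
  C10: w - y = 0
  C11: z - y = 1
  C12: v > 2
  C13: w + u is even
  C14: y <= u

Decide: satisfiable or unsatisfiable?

Satisfiable

The assignment x = 3, y = 4, z = 5, w = 4, v = 3, u = 4 works:
  constraint 1 holds since v + z = 8.
  constraint 2 holds since v + x = 6.
  constraint 3 holds since y - u = 0.
The rest check out directly.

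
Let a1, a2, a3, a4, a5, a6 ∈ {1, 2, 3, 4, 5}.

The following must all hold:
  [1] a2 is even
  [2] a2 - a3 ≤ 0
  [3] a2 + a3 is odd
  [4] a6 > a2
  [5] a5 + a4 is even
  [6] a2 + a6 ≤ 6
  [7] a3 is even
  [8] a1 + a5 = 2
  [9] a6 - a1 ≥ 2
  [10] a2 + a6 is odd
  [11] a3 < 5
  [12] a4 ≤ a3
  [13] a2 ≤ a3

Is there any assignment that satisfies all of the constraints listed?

Constraint 1 makes a2 even and constraint 7 makes a3 even, so a2 + a3 must be even. Constraint 3 says a2 + a3 is odd — contradiction.

Unsatisfiable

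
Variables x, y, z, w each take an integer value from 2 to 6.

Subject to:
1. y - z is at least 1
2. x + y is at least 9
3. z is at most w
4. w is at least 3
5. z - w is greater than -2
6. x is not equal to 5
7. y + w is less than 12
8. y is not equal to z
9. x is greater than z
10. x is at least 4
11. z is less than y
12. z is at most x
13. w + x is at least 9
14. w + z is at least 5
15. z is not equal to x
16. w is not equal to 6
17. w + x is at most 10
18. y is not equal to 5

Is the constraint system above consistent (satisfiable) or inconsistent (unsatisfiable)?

Satisfiable

Try x = 6, y = 6, z = 4, w = 4.
Check constraint 1: y - z = 2; constraint 2: x + y = 12. The remaining constraints are straightforward to verify.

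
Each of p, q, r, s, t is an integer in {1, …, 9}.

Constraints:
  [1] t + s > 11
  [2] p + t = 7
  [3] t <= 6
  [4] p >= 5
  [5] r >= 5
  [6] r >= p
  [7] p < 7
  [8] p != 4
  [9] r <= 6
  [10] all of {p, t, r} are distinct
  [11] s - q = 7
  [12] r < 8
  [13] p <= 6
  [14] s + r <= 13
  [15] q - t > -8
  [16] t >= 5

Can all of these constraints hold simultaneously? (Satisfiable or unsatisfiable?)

Unsatisfiable

Constraints 3, 4, 5, 9, 13, and 16 confine each of p, t, r to the 2 values {5, 6}.
Constraint 10 requires all 3 of them to be distinct, but only 2 values are available — impossible by the pigeonhole principle.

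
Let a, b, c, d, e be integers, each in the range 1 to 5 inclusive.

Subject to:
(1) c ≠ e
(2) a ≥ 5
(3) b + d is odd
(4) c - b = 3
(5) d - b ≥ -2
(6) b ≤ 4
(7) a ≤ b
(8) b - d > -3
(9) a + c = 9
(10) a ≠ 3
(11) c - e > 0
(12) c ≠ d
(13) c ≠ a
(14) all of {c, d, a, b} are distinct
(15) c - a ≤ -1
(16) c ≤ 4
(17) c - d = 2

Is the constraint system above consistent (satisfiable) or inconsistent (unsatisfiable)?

Unsatisfiable

From constraints 6 and 7: a ≤ b ≤ 4. From constraint 16: c ≤ 4. Hence a + c ≤ 8. But constraint 9 requires a + c = 9, and 9 > 8. Contradiction.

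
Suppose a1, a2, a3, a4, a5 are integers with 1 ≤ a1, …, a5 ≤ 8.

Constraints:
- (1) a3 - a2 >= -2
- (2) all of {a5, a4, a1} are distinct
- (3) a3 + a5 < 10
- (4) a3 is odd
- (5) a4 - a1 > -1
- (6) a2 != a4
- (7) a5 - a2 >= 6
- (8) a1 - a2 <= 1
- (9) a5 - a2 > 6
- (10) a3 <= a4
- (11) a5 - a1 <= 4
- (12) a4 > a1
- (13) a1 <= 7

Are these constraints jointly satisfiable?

Unsatisfiable

Constraints 7, 8, and 11 give a5 − a2 ≥ 6, a2 − a1 ≥ -1, a1 − a5 ≥ -4.
Adding all 3 inequalities: the left sides telescope to 0, and the right sides sum to 6 + (-1) + (-4) = 1. So 0 ≥ 1, which is false.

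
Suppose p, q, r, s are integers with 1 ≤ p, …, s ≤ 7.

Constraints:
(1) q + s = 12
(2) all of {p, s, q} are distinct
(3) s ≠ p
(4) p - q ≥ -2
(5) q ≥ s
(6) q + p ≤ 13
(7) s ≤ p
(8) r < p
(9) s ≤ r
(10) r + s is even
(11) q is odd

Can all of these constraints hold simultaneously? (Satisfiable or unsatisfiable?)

Satisfiable

Setting (p, q, r, s) = (6, 7, 5, 5) satisfies everything: constraint 1: q + s = 12; constraint 4: p - q = -1, and the others follow.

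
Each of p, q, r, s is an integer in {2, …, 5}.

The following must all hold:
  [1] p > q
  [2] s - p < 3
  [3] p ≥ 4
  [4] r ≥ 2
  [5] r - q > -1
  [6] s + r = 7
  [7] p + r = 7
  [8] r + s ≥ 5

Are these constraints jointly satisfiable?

Take p = 4, q = 3, r = 3, s = 4. Then constraint 2: s - p = 0; constraint 5: r - q = 0, and every other listed constraint is also met.

Satisfiable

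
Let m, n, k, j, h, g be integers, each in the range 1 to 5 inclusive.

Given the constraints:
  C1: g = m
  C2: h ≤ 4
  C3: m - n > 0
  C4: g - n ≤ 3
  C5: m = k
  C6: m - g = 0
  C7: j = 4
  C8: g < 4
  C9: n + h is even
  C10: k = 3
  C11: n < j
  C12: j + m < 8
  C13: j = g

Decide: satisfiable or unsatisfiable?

Unsatisfiable

Constraint 7 fixes j = 4 and constraint 10 fixes k = 3. Constraints 1, 5, and 13 give j = g = m = k, so j = k. But 4 ≠ 3 — contradiction.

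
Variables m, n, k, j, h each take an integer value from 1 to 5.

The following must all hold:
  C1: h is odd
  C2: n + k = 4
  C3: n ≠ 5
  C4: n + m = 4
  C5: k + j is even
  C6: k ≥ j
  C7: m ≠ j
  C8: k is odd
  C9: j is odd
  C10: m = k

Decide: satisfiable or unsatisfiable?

Satisfiable

Take m = 3, n = 1, k = 3, j = 1, h = 1. Then constraint 2: n + k = 4; constraint 4: n + m = 4, and every other listed constraint is also met.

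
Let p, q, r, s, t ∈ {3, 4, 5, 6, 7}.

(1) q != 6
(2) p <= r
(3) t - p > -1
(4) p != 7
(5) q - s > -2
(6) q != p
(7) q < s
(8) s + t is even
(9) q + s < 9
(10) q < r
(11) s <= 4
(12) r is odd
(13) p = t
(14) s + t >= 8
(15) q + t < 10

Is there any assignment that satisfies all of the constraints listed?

Satisfiable

Take p = 6, q = 3, r = 7, s = 4, t = 6. Then constraint 3: t - p = 0; constraint 5: q - s = -1; constraint 9: q + s = 7, and every other listed constraint is also met.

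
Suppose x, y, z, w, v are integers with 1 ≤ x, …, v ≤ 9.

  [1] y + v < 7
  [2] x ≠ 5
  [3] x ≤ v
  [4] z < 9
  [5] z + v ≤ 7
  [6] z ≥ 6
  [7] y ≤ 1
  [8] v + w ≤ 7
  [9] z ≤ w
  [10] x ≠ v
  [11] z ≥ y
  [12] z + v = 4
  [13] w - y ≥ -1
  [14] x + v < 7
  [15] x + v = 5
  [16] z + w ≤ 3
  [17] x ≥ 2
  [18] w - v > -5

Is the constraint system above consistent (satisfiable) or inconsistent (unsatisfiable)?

Unsatisfiable

From constraints 3 and 17: v ≥ x ≥ 2. From constraints 6 and 9: w ≥ z ≥ 6. Hence v + w ≥ 8. But constraint 8 requires v + w ≤ 7, and 7 < 8. Contradiction.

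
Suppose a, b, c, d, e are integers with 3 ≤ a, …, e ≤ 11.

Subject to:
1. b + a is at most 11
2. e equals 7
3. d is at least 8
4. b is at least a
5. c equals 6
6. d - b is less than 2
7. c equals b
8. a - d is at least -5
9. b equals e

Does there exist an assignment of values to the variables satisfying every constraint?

Unsatisfiable

Constraint 5 fixes c = 6 and constraint 2 fixes e = 7. Constraints 7 and 9 give c = b = e, so c = e. But 6 ≠ 7 — contradiction.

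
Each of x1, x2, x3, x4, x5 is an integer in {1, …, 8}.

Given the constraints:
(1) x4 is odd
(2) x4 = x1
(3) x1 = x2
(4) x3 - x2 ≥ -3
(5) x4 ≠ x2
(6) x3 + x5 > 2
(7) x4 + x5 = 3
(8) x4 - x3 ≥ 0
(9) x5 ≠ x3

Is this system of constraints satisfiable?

From constraints 2 and 3, x4 = x1 = x2, so x4 = x2. But constraint 5 says x4 ≠ x2. Contradiction.

Unsatisfiable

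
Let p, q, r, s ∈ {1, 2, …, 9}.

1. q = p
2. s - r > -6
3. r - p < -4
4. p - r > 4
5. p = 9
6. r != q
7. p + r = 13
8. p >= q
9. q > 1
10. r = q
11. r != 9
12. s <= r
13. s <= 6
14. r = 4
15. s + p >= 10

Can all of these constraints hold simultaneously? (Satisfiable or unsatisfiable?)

Unsatisfiable

Constraint 14 fixes r = 4 and constraint 5 fixes p = 9. Constraints 1 and 10 give r = q = p, so r = p. But 4 ≠ 9 — contradiction.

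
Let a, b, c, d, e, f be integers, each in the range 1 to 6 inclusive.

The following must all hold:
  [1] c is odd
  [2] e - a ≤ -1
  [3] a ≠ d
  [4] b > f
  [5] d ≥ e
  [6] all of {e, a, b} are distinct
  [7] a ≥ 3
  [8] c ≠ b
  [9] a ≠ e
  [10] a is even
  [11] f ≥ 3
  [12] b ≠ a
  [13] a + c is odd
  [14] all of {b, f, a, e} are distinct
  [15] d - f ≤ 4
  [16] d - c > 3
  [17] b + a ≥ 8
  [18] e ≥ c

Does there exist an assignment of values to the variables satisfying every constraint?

Satisfiable

One satisfying assignment is a = 4, b = 5, c = 1, d = 6, e = 1, f = 3.
For the less obvious constraints — constraint 2: e - a = -3; constraint 15: d - f = 3 — and the others hold by inspection.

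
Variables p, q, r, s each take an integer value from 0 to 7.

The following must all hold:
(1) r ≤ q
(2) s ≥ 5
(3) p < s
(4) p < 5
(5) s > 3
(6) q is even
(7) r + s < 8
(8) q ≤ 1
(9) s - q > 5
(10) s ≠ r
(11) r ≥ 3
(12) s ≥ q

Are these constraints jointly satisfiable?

Unsatisfiable

From constraint 11: r ≥ 3. From constraints 1 and 8: r ≤ q and q ≤ 1, so r ≤ 1. But 1 < 3, so no value of r works.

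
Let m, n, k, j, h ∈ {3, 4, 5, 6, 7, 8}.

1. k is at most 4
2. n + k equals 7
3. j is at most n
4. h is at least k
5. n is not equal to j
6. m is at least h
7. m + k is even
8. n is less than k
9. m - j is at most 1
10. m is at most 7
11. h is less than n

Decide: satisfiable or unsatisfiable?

Constraints 4, 8, and 11 give n < k, k ≤ h, h < n. Chaining: n < k ≤ h < n, which forces n < n — impossible.

Unsatisfiable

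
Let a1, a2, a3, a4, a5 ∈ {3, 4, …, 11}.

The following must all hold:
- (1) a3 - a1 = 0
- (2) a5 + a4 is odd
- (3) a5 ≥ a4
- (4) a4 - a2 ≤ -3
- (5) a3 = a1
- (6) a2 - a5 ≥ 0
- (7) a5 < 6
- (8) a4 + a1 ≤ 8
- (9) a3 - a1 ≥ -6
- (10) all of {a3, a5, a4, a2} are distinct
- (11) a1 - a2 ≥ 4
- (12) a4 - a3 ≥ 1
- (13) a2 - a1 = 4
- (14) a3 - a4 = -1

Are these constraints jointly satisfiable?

Unsatisfiable

Constraints 4, 9, 11, and 12 give a2 − a4 ≥ 3, a4 − a3 ≥ 1, a3 − a1 ≥ -6, a1 − a2 ≥ 4.
Adding all 4 inequalities: the left sides telescope to 0, and the right sides sum to 3 + 1 + (-6) + 4 = 2. So 0 ≥ 2, which is false.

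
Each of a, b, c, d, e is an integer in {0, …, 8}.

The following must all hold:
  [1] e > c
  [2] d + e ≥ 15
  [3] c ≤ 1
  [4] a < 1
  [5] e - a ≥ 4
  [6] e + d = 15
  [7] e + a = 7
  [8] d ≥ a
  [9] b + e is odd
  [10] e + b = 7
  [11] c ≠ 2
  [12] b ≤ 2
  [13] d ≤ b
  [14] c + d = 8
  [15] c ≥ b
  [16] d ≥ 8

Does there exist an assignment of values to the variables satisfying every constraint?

Unsatisfiable

From constraints 13 and 16: b ≥ d and d ≥ 8, so b ≥ 8. From constraints 3 and 15: b ≤ c and c ≤ 1, so b ≤ 1. But 1 < 8, so no value of b works.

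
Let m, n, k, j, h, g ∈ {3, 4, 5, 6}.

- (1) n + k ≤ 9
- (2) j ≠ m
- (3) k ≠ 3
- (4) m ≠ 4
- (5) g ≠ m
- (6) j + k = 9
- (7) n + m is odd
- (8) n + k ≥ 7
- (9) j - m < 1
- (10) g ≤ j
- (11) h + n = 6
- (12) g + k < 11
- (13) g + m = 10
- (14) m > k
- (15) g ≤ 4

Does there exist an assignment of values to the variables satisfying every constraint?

Satisfiable

The assignment m = 6, n = 3, k = 4, j = 5, h = 3, g = 4 works:
  constraint 1 holds since n + k = 7.
  constraint 6 holds since j + k = 9.
The rest check out directly.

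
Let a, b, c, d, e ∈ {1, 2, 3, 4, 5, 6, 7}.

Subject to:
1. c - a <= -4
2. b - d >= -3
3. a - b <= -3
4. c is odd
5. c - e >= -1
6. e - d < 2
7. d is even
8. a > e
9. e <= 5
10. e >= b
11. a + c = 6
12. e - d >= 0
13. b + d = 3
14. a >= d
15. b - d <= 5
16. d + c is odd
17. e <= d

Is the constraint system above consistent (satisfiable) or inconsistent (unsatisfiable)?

Unsatisfiable

Constraints 1, 3, 5, 12, and 15 give a − c ≥ 4, c − e ≥ -1, e − d ≥ 0, d − b ≥ -5, b − a ≥ 3.
Adding all 5 inequalities: the left sides telescope to 0, and the right sides sum to 4 + (-1) + 0 + (-5) + 3 = 1. So 0 ≥ 1, which is false.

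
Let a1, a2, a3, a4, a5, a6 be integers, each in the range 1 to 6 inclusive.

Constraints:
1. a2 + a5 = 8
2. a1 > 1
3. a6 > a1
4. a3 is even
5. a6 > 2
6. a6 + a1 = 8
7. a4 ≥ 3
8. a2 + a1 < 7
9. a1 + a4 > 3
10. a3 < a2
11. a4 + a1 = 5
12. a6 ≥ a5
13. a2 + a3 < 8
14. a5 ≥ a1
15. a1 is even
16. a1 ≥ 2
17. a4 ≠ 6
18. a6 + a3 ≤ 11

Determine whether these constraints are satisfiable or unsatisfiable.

Satisfiable

Take a1 = 2, a2 = 4, a3 = 2, a4 = 3, a5 = 4, a6 = 6. Then constraint 1: a2 + a5 = 8; constraint 6: a6 + a1 = 8, and every other listed constraint is also met.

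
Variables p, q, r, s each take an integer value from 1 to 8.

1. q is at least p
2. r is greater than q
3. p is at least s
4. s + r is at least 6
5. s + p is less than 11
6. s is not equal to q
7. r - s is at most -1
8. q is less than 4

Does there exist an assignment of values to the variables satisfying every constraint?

Constraints 1, 2, 3, and 7 give p ≤ q, q < r, r < s, s ≤ p. Chaining: p ≤ q < r < s ≤ p, which forces p < p — impossible.

Unsatisfiable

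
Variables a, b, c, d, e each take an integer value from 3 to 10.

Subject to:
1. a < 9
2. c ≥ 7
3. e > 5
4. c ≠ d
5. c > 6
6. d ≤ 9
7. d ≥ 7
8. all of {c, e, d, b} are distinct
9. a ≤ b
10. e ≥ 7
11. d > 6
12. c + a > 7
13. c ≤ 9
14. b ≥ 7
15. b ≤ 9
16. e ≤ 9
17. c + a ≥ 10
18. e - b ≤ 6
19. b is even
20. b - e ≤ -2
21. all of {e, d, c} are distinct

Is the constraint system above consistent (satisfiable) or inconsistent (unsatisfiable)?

Constraints 2, 6, 7, 10, 13, 14, 15, and 16 confine each of c, e, d, b to the 3 values {7, …, 9}.
Constraint 8 requires all 4 of them to be distinct, but only 3 values are available — impossible by the pigeonhole principle.

Unsatisfiable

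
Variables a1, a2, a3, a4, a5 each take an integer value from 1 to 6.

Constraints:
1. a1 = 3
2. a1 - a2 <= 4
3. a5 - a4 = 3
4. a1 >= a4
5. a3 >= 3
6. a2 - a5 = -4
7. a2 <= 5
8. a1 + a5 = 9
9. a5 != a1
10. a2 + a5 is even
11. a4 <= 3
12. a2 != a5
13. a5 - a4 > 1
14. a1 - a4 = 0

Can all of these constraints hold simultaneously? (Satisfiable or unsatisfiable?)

Satisfiable

Take a1 = 3, a2 = 2, a3 = 3, a4 = 3, a5 = 6. Then constraint 2: a1 - a2 = 1; constraint 3: a5 - a4 = 3; constraint 6: a2 - a5 = -4, and every other listed constraint is also met.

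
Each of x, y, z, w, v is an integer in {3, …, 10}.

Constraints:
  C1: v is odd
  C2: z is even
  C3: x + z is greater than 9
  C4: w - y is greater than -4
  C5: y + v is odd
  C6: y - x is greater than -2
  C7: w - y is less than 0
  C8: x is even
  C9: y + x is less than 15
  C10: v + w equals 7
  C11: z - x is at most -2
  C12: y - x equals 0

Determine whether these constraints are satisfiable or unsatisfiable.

Satisfiable

The assignment x = 6, y = 6, z = 4, w = 4, v = 3 works:
  constraint 3 holds since x + z = 10.
  constraint 4 holds since w - y = -2.
The rest check out directly.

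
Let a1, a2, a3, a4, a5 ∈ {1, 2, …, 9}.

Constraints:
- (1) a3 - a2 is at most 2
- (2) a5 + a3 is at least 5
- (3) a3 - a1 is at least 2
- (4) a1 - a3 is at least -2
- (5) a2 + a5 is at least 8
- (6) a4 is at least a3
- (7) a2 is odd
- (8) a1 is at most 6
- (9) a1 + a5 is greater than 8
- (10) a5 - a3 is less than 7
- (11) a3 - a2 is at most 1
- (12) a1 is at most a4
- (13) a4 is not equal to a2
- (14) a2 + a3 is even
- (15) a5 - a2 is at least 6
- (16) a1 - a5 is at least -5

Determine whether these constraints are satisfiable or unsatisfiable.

Unsatisfiable

Constraints 3, 11, 15, and 16 give a2 − a3 ≥ -1, a3 − a1 ≥ 2, a1 − a5 ≥ -5, a5 − a2 ≥ 6.
Adding all 4 inequalities: the left sides telescope to 0, and the right sides sum to (-1) + 2 + (-5) + 6 = 2. So 0 ≥ 2, which is false.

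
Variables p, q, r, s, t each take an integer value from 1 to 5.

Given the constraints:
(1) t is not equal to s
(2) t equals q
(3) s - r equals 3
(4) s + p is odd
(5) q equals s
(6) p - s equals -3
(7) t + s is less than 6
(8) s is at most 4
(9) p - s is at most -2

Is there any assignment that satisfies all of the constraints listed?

Unsatisfiable

From constraints 2 and 5, t = q = s, so t = s. But constraint 1 says t ≠ s. Contradiction.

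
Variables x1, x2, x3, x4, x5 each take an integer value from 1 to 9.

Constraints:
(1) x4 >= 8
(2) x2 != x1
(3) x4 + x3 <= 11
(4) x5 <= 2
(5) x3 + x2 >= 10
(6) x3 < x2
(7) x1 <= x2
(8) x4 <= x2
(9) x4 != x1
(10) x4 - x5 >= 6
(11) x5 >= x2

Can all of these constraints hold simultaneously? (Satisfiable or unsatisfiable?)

From constraints 1 and 8: x2 ≥ x4 and x4 ≥ 8, so x2 ≥ 8. From constraints 4 and 11: x2 ≤ x5 and x5 ≤ 2, so x2 ≤ 2. But 2 < 8, so no value of x2 works.

Unsatisfiable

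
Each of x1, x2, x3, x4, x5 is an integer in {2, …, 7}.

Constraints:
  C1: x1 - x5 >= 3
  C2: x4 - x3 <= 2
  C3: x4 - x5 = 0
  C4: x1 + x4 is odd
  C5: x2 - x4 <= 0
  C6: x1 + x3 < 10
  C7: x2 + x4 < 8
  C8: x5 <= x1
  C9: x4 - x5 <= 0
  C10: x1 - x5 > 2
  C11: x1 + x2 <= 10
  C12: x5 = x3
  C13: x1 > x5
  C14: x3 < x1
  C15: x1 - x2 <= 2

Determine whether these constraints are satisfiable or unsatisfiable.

Unsatisfiable

Constraints 1, 5, 9, and 15 give x1 − x5 ≥ 3, x5 − x4 ≥ 0, x4 − x2 ≥ 0, x2 − x1 ≥ -2.
Adding all 4 inequalities: the left sides telescope to 0, and the right sides sum to 3 + 0 + 0 + (-2) = 1. So 0 ≥ 1, which is false.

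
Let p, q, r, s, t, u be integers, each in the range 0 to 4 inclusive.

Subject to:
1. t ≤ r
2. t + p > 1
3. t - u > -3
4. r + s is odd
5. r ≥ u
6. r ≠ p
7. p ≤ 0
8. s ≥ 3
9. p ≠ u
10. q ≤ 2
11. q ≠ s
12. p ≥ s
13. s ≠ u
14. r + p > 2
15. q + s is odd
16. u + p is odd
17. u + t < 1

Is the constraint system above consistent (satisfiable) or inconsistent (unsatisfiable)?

From constraints 8 and 12: p ≥ s and s ≥ 3, so p ≥ 3. From constraint 7: p ≤ 0. But 0 < 3, so no value of p works.

Unsatisfiable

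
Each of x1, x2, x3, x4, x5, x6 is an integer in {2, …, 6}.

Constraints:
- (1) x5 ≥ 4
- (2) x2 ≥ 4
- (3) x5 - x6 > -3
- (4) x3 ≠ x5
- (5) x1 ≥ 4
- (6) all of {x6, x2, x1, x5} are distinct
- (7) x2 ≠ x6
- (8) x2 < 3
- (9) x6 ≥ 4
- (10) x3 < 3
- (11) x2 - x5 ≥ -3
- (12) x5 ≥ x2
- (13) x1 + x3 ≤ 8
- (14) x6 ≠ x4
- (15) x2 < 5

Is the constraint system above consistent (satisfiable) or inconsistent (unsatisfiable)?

Unsatisfiable

Constraints 1, 2, 5, and 9 confine each of x6, x2, x1, x5 to the 3 values {4, …, 6} (the domain already gives each ≤ 6).
Constraint 6 requires all 4 of them to be distinct, but only 3 values are available — impossible by the pigeonhole principle.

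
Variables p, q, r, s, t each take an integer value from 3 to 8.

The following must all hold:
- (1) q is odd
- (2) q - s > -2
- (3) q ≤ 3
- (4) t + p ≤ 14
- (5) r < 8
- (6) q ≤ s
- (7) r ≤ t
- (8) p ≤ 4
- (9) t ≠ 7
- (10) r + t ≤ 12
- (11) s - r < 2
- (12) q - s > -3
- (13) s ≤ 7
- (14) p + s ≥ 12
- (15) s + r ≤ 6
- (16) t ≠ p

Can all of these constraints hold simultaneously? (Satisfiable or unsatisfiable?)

Unsatisfiable

From constraint 8: p ≤ 4. From constraint 13: s ≤ 7. Hence p + s ≤ 11. But constraint 14 requires p + s ≥ 12, and 12 > 11. Contradiction.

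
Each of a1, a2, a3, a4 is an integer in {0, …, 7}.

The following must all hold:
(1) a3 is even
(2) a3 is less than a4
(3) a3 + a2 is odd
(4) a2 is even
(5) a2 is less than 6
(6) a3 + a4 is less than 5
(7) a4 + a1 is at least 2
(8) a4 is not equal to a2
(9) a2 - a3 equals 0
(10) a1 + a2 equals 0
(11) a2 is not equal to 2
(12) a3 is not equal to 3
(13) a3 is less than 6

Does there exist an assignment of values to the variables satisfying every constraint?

Constraint 1 makes a3 even and constraint 4 makes a2 even, so a3 + a2 must be even. Constraint 3 says a3 + a2 is odd — contradiction.

Unsatisfiable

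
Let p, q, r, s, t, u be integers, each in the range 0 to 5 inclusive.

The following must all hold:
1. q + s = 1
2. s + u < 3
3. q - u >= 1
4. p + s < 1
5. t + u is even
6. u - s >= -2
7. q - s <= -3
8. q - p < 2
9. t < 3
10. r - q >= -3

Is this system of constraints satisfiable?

Unsatisfiable

Constraints 3, 6, and 7 give s − q ≥ 3, q − u ≥ 1, u − s ≥ -2.
Adding all 3 inequalities: the left sides telescope to 0, and the right sides sum to 3 + 1 + (-2) = 2. So 0 ≥ 2, which is false.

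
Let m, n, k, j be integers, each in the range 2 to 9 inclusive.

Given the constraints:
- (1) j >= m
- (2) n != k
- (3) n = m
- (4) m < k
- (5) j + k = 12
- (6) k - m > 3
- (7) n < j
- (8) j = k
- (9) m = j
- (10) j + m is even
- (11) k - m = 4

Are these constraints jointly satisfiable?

From constraints 3, 8, and 9, n = m = j = k, so n = k. But constraint 2 says n ≠ k. Contradiction.

Unsatisfiable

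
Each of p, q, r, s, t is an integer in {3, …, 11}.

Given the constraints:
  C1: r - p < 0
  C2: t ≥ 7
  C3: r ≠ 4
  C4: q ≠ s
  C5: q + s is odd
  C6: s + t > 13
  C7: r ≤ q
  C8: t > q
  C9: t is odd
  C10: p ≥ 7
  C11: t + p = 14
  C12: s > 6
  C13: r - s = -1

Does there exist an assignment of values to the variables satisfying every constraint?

Take p = 7, q = 6, r = 6, s = 7, t = 7. Then constraint 1: r - p = -1; constraint 6: s + t = 14, and every other listed constraint is also met.

Satisfiable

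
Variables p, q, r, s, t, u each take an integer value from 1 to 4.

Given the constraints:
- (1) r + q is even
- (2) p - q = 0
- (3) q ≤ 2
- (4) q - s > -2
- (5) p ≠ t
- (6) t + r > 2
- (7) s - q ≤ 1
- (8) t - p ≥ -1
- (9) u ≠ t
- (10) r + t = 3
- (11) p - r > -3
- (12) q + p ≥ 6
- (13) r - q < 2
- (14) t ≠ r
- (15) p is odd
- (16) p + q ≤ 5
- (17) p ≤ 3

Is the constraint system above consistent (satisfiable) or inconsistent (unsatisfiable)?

From constraint 3: q ≤ 2. From constraint 17: p ≤ 3. Hence q + p ≤ 5. But constraint 12 requires q + p ≥ 6, and 6 > 5. Contradiction.

Unsatisfiable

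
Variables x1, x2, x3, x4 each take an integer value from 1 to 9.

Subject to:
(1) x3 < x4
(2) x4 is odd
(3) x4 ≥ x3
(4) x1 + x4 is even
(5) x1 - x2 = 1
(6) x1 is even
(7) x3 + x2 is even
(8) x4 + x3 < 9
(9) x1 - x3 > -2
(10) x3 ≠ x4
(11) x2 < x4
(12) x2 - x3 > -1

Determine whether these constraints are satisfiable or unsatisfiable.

Unsatisfiable

Constraint 6 makes x1 even and constraint 2 makes x4 odd, so x1 + x4 must be odd. Constraint 4 says x1 + x4 is even — contradiction.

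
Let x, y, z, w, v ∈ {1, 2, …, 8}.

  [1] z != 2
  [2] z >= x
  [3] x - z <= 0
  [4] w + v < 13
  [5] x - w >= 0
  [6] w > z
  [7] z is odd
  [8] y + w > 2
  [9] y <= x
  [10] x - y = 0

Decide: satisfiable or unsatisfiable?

Constraints 3, 5, and 6 give z < w, w ≤ x, x ≤ z. Chaining: z < w ≤ x ≤ z, which forces z < z — impossible.

Unsatisfiable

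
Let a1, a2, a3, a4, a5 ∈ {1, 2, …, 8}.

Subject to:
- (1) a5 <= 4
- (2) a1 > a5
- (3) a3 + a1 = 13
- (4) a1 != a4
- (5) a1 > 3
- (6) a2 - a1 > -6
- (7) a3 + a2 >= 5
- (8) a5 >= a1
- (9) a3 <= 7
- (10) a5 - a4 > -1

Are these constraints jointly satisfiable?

Unsatisfiable

From constraint 9: a3 ≤ 7. From constraints 1 and 8: a1 ≤ a5 ≤ 4. Hence a3 + a1 ≤ 11. But constraint 3 requires a3 + a1 = 13, and 13 > 11. Contradiction.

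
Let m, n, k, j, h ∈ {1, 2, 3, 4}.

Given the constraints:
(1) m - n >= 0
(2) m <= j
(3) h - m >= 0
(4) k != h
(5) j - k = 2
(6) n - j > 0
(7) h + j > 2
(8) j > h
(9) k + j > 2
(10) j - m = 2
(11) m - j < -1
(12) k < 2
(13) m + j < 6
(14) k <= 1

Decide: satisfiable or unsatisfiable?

Constraints 1, 3, 6, and 8 give m ≤ h, h < j, j < n, n ≤ m. Chaining: m ≤ h < j < n ≤ m, which forces m < m — impossible.

Unsatisfiable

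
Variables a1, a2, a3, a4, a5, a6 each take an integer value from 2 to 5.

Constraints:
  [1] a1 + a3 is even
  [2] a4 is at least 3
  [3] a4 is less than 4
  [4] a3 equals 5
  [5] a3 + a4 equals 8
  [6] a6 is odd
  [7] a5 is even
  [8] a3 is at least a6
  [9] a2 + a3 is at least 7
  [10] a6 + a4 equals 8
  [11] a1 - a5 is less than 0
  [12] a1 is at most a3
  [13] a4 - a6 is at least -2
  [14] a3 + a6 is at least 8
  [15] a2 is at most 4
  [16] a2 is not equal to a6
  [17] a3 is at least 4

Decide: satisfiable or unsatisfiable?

One satisfying assignment is a1 = 3, a2 = 3, a3 = 5, a4 = 3, a5 = 4, a6 = 5.
For the less obvious constraints — constraint 5: a3 + a4 = 8; constraint 9: a2 + a3 = 8 — and the others hold by inspection.

Satisfiable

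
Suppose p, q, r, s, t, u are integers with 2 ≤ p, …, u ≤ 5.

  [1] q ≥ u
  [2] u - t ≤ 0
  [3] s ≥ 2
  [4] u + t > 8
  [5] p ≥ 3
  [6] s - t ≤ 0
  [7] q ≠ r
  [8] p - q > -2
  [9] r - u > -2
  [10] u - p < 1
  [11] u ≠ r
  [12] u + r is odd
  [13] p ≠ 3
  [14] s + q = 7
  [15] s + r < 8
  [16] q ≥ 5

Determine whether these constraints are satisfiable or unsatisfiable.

Satisfiable

Take p = 5, q = 5, r = 4, s = 2, t = 5, u = 5. Then constraint 2: u - t = 0; constraint 4: u + t = 10; constraint 6: s - t = -3, and every other listed constraint is also met.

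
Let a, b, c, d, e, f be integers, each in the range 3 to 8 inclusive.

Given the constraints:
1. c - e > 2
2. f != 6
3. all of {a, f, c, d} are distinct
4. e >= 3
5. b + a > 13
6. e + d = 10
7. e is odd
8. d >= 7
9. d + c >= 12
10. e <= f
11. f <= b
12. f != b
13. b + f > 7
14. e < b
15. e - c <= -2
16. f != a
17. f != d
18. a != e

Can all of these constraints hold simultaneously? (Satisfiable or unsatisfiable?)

Satisfiable

Setting (a, b, c, d, e, f) = (8, 7, 6, 7, 3, 3) satisfies everything: constraint 1: c - e = 3; constraint 5: b + a = 15, and the others follow.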